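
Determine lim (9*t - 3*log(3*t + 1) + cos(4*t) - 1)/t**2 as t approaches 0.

Substitution gives 0/0 (the numerator vanishes to order 2).
Expand each term to order t^2: the coefficient of t^2 in -3·ln(1 + 3t) is 27/2 and in cos(4t) is -8.
Lower-order terms cancel with the polynomial part, so the numerator is (11/2)·t^2 + o(t^2), and the limit is (11/2)/(1) = 11/2.

11/2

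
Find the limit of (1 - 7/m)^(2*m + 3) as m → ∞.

Write it as [(1 - 7/m)^m]^(2) · (1 - 7/m)^(3). The bracketed term tends to e^(-7) and the second factor to 1, so the limit is e^(-14).

e^(-14)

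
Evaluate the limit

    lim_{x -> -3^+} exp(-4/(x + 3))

As x → -3⁺, -4/(x + 3) → −∞, so e^(-4/(x + 3)) → 0.

0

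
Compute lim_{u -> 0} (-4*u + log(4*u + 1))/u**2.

Direct substitution gives 0/0.
Apply L'Hôpital: lim (-4 + 4/(4*u + 1))/(2*u), still 0/0.
After 2 applications of L'Hôpital's rule the quotient is (-16/(4*u + 1)^2)/(2); substituting u = 0 gives -8.

-8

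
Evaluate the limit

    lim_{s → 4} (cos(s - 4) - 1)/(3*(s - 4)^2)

Direct substitution gives 0/0.
Apply L'Hôpital: lim (-sin(s - 4))/(6*s - 24), still 0/0.
After 2 applications of L'Hôpital's rule the quotient is (-cos(s - 4))/(6); substituting s = 4 gives -1/6.

-1/6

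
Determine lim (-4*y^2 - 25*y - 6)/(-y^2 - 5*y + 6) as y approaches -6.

23/7

At y = -6 both the top and bottom vanish — a removable singularity. Factoring out (y + 6) from each leaves (-4*y - 1)/(1 - y), which at y = -6 equals 23/7.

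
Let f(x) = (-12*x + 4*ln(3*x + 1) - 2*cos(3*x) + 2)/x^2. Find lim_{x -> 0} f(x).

Substitution gives 0/0 (the numerator vanishes to order 2).
Expand each term to order x^2: the coefficient of x^2 in 4·ln(1 + 3x) is -18 and in -2·cos(3x) is 9.
Lower-order terms cancel with the polynomial part, so the numerator is (-9)·x^2 + o(x^2), and the limit is (-9)/(1) = -9.

-9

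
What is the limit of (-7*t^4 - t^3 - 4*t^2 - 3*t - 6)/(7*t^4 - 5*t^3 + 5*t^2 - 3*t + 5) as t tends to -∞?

-1

Numerator and denominator both have degree 4.
Dividing every term by t^4, all lower-order terms vanish and the limit is the ratio of leading coefficients, -7/(7) = -1.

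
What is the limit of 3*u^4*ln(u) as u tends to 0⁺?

0

This is a 0·(−∞) form. Rewrite as 3·ln(u) / u^(−4) and apply L'Hôpital:
the derivative quotient is 3·(1/u) / (−4·u^(−5)) = (-3/4)·u^4 → 0.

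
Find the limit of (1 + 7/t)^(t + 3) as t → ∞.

e^(7)

Let L be the limit and take ln: ln L = lim (t + 3)·ln(1 + 7/t) = lim (t + 3)·(7/t + O(1/t²)) = 7.
Hence L = e^(7).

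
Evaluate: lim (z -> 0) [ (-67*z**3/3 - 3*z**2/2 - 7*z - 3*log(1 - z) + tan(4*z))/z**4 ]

3/4

Substitution gives 0/0 (the numerator vanishes to order 4).
Expand each term to order z^4: the coefficient of z^4 in -3·ln(1 - z) is 3/4 and in tan(4z) is 0.
Lower-order terms cancel with the polynomial part, so the numerator is (3/4)·z^4 + o(z^4), and the limit is (3/4)/(1) = 3/4.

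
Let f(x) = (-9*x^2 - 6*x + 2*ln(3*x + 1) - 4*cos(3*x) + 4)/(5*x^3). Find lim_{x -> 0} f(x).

18/5

Substitution gives 0/0 (the numerator vanishes to order 3).
Expand each term to order x^3: the coefficient of x^3 in 2·ln(1 + 3x) is 18 and in -4·cos(3x) is 0.
Lower-order terms cancel with the polynomial part, so the numerator is (18)·x^3 + o(x^3), and the limit is (18)/(5) = 18/5.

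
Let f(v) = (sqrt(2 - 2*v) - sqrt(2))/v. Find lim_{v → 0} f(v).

-√(2)/2

A 0/0 form; rationalise with √(2 - 2v) + √2. This collapses the numerator to -2v, leaving -2/(√(2 - 2v) + √2) → -2/(2√2) = -√(2)/2.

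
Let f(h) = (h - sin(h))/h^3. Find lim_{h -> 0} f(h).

1/6

Direct substitution gives 0/0.
Apply L'Hôpital: lim (1 - cos(h))/(3*h^2), still 0/0.
Apply L'Hôpital: lim (sin(h))/(6*h), still 0/0.
After 3 applications of L'Hôpital's rule the quotient is (cos(h))/(6); substituting h = 0 gives 1/6.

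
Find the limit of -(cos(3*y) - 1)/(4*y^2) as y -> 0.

Direct substitution gives 0/0.
Apply L'Hôpital: lim (-3*sin(3*y))/(-8*y), still 0/0.
After 2 applications of L'Hôpital's rule the quotient is (-9*cos(3*y))/(-8); substituting y = 0 gives 9/8.

9/8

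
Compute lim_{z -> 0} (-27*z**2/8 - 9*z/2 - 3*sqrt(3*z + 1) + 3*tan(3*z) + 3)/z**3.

Substitution gives 0/0; apply L'Hôpital's rule 3 times.
After differentiating numerator and denominator 3 times the quotient is (486*tan(3*z)^2/cos(3*z)^2 + 162/cos(3*z)^2 - 243/(8*(3*z + 1)^(5/2)))/(6); at z = 0 this is 351/16.

351/16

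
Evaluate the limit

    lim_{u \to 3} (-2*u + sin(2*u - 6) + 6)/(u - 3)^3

Direct substitution gives 0/0.
Apply L'Hôpital: lim (2*cos(2*u - 6) - 2)/(3*(u - 3)^2), still 0/0.
Apply L'Hôpital: lim (-4*sin(2*u - 6))/(6*u - 18), still 0/0.
After 3 applications of L'Hôpital's rule the quotient is (-8*cos(2*u - 6))/(6); substituting u = 3 gives -4/3.

-4/3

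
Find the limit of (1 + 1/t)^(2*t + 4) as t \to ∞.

e^(2)

Write it as [(1 + 1/t)^t]^(2) · (1 + 1/t)^(4). The bracketed term tends to e^(1) and the second factor to 1, so the limit is e^(2).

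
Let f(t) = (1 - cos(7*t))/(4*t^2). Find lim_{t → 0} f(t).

Substitution gives 0/0.
Use (1 − cos u)/u² → 1/2 with u = 7t: the limit is 7²/(2·4) = 49/8.

49/8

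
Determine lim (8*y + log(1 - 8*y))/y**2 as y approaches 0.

-32

Direct substitution gives 0/0.
Apply L'Hôpital: lim (8 - 8/(1 - 8*y))/(2*y), still 0/0.
After 2 applications of L'Hôpital's rule the quotient is (-64/(1 - 8*y)^2)/(2); substituting y = 0 gives -32.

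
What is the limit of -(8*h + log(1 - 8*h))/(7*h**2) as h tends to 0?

Direct substitution gives 0/0.
Apply L'Hôpital: lim (8 - 8/(1 - 8*h))/(-14*h), still 0/0.
After 2 applications of L'Hôpital's rule the quotient is (-64/(1 - 8*h)^2)/(-14); substituting h = 0 gives 32/7.

32/7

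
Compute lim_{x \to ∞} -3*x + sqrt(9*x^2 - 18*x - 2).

An ∞ − ∞ form. Rationalising with the conjugate, the difference becomes (-18x - 2) / (√(9*x^2 - 18*x - 2) + 3x).
For large x the denominator behaves like 2·3x, so the quotient tends to -18/6 = -3.

-3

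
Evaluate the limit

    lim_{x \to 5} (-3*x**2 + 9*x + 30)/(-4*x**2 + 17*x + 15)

At x = 5 both the top and bottom vanish — a removable singularity. Factoring out (x - 5) from each leaves (-3*x - 6)/(-4*x - 3), which at x = 5 equals 21/23.

21/23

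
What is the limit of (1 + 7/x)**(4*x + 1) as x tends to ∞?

Write it as [(1 + 7/x)^x]^(4) · (1 + 7/x)^(1). The bracketed term tends to e^(7) and the second factor to 1, so the limit is e^(28).

e^(28)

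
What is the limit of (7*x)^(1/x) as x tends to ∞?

1

Base → ∞ and exponent → 0: an ∞^0 form.
Take logs: (1/x)·ln(7·x^1) = (ln 7 + 1·ln x)/x → 0.
So the limit is e^0 = 1.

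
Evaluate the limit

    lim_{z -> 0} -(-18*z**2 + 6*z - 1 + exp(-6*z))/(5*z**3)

36/5

Direct substitution gives 0/0.
Apply L'Hôpital: lim (-36*z + 6 - 6*e^(-6*z))/(-15*z^2), still 0/0.
Apply L'Hôpital: lim (-36 + 36*e^(-6*z))/(-30*z), still 0/0.
After 3 applications of L'Hôpital's rule the quotient is (-216*e^(-6*z))/(-30); substituting z = 0 gives 36/5.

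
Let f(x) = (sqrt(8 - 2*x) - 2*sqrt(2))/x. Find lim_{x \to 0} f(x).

A 0/0 form; rationalise with √(8 - 2x) + √8. This collapses the numerator to -2x, leaving -2/(√(8 - 2x) + √8) → -2/(2√8) = -√(2)/4.

-√(2)/4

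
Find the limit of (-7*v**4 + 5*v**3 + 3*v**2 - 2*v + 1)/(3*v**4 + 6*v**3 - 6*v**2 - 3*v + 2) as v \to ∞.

-7/3

Numerator and denominator both have degree 4.
Dividing every term by v^4, all lower-order terms vanish and the limit is the ratio of leading coefficients, -7/(3) = -7/3.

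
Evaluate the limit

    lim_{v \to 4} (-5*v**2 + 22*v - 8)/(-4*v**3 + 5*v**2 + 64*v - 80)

Since v = 4 makes numerator and denominator zero, (v - 4) divides both.
Cancelling it gives (2 - 5*v)/(-4*v^2 - 11*v + 20); now plug in v = 4 to get 9/44.

9/44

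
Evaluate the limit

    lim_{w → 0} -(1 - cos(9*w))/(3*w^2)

-27/2

Substitution gives 0/0.
Use (1 − cos u)/u² → 1/2 with u = 9w: the limit is 9²/(2·(-3)) = -27/2.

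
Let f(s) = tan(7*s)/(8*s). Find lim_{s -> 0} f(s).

7/8

Substitution gives 0/0.
Since tan(u)/u → 1 as u → 0, tan(7s)/(7s) → 1 and the limit is 7/8.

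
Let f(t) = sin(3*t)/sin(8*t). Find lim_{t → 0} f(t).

3/8

Substitution gives 0/0.
Divide numerator and denominator by t: sin(3t)/t → 3 and sin(8t)/t → 8, so the limit is 1·3/8 = 3/8.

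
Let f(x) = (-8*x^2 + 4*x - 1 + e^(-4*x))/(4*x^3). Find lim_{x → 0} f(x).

-8/3

Direct substitution gives 0/0.
Apply L'Hôpital: lim (-16*x + 4 - 4*e^(-4*x))/(12*x^2), still 0/0.
Apply L'Hôpital: lim (-16 + 16*e^(-4*x))/(24*x), still 0/0.
After 3 applications of L'Hôpital's rule the quotient is (-64*e^(-4*x))/(24); substituting x = 0 gives -8/3.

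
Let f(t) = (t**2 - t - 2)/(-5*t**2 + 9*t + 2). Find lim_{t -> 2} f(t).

-3/11

At t = 2 both the top and bottom vanish — a removable singularity. Factoring out (t - 2) from each leaves (t + 1)/(-5*t - 1), which at t = 2 equals -3/11.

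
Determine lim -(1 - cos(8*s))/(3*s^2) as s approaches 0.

Substitution gives 0/0.
Use (1 − cos u)/u² → 1/2 with u = 8s: the limit is 8²/(2·(-3)) = -32/3.

-32/3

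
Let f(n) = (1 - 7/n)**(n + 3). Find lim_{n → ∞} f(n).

Write it as [(1 - 7/n)^n]^(1) · (1 - 7/n)^(3). The bracketed term tends to e^(-7) and the second factor to 1, so the limit is e^(-7).

e^(-7)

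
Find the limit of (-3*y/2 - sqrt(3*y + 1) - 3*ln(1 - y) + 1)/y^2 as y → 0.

21/8

Substitution gives 0/0; apply L'Hôpital's rule 2 times.
After differentiating numerator and denominator 2 times the quotient is (9/(4*(3*y + 1)^(3/2)) + 3/(y - 1)^2)/(2); at y = 0 this is 21/8.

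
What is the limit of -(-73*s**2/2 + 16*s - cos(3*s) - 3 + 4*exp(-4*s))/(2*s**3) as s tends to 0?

Substitution gives 0/0; apply L'Hôpital's rule 3 times.
After differentiating numerator and denominator 3 times the quotient is (-27*sin(3*s) - 256*e^(-4*s))/(-12); at s = 0 this is 64/3.

64/3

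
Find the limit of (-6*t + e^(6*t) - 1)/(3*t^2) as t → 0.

6

Direct substitution gives 0/0.
Apply L'Hôpital: lim (6*e^(6*t) - 6)/(6*t), still 0/0.
After 2 applications of L'Hôpital's rule the quotient is (36*e^(6*t))/(6); substituting t = 0 gives 6.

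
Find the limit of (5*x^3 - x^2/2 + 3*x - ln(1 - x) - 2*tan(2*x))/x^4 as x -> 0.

Substitution gives 0/0; apply L'Hôpital's rule 4 times.
After differentiating numerator and denominator 4 times the quotient is (-256*tan(2*x)^3/cos(2*x)^2 - 512*tan(2*x)/cos(2*x)^4 + 6/(x - 1)^4)/(24); at x = 0 this is 1/4.

1/4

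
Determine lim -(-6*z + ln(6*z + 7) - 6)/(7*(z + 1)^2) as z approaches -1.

18/7

Direct substitution gives 0/0.
Apply L'Hôpital: lim (-6 + 6/(6*z + 7))/(-14*z - 14), still 0/0.
After 2 applications of L'Hôpital's rule the quotient is (-36/(6*z + 7)^2)/(-14); substituting z = -1 gives 18/7.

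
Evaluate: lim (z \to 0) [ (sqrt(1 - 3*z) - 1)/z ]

A 0/0 form; rationalise with √(1 - 3z) + √1. This collapses the numerator to -3z, leaving -3/(√(1 - 3z) + √1) → -3/(2√1) = -3/2.

-3/2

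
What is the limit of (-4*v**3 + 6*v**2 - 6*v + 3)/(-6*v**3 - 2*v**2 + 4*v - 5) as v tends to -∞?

2/3

Numerator and denominator both have degree 3.
Dividing every term by v^3, all lower-order terms vanish and the limit is the ratio of leading coefficients, -4/(-6) = 2/3.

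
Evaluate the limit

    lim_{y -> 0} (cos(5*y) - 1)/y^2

Direct substitution gives 0/0.
Apply L'Hôpital: lim (-5*sin(5*y))/(2*y), still 0/0.
After 2 applications of L'Hôpital's rule the quotient is (-25*cos(5*y))/(2); substituting y = 0 gives -25/2.

-25/2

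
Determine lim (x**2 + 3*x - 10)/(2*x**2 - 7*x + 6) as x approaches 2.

At x = 2 both the top and bottom vanish — a removable singularity. Factoring out (x - 2) from each leaves (x + 5)/(2*x - 3), which at x = 2 equals 7.

7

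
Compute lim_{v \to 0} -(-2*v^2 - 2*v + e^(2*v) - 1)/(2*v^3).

-2/3

Direct substitution gives 0/0.
Apply L'Hôpital: lim (-4*v + 2*e^(2*v) - 2)/(-6*v^2), still 0/0.
Apply L'Hôpital: lim (4*e^(2*v) - 4)/(-12*v), still 0/0.
After 3 applications of L'Hôpital's rule the quotient is (8*e^(2*v))/(-12); substituting v = 0 gives -2/3.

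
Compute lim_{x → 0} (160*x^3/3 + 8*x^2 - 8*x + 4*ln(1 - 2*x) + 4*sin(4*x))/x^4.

Substitution gives 0/0; apply L'Hôpital's rule 4 times.
After differentiating numerator and denominator 4 times the quotient is (1024*sin(4*x) - 384/(2*x - 1)^4)/(24); at x = 0 this is -16.

-16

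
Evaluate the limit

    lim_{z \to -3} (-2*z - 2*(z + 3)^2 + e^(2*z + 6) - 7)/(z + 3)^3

Direct substitution gives 0/0.
Apply L'Hôpital: lim (-4*z + 2*e^(2*z + 6) - 14)/(3*(z + 3)^2), still 0/0.
Apply L'Hôpital: lim (4*e^(2*z + 6) - 4)/(6*z + 18), still 0/0.
After 3 applications of L'Hôpital's rule the quotient is (8*e^(2*z + 6))/(6); substituting z = -3 gives 4/3.

4/3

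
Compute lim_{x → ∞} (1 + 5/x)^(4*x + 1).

e^(20)

Let L be the limit and take ln: ln L = lim (4x + 1)·ln(1 + 5/x) = lim (4x + 1)·(5/x + O(1/x²)) = 20.
Hence L = e^(20).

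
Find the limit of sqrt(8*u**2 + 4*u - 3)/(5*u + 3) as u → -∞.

-2*√(2)/5

For large |u|, √(8*u^2 + 4*u - 3) ≈ √8·|u| and the denominator ≈ 5u.
Since u → −∞, |u| = −u, giving −√8/(5) = -2*√(2)/5.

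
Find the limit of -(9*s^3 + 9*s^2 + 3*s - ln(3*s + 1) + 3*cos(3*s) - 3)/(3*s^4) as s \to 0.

-81/8

Substitution gives 0/0 (the numerator vanishes to order 4).
Expand each term to order s^4: the coefficient of s^4 in −ln(1 + 3s) is 81/4 and in 3·cos(3s) is 81/8.
Lower-order terms cancel with the polynomial part, so the numerator is (243/8)·s^4 + o(s^4), and the limit is (243/8)/(-3) = -81/8.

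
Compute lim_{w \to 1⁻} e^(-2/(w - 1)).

As w → 1⁻, -2/(w - 1) → +∞, so e^(-2/(w - 1)) → ∞.

∞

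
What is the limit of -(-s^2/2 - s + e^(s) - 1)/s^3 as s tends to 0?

Direct substitution gives 0/0.
Apply L'Hôpital: lim (-s + e^(s) - 1)/(-3*s^2), still 0/0.
Apply L'Hôpital: lim (e^(s) - 1)/(-6*s), still 0/0.
After 3 applications of L'Hôpital's rule the quotient is (e^(s))/(-6); substituting s = 0 gives -1/6.

-1/6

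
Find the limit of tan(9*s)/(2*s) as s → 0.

Substitution gives 0/0.
Since tan(u)/u → 1 as u → 0, tan(9s)/(9s) → 1 and the limit is 9/2.

9/2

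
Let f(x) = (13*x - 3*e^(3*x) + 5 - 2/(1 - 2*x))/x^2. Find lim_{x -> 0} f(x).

-43/2

Substitution gives 0/0 (the numerator vanishes to order 2).
Expand each term to order x^2: the coefficient of x^2 in -3·e^(3x) is -27/2 and in -2·1/(1 - 2x) is -8.
Lower-order terms cancel with the polynomial part, so the numerator is (-43/2)·x^2 + o(x^2), and the limit is (-43/2)/(1) = -43/2.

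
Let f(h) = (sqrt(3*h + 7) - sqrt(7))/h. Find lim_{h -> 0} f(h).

A 0/0 form; rationalise with √(7 + 3h) + √7. This collapses the numerator to 3h, leaving 3/(√(7 + 3h) + √7) → 3/(2√7) = 3*√(7)/14.

3*√(7)/14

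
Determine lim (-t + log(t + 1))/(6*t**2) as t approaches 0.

Direct substitution gives 0/0.
Apply L'Hôpital: lim (-1 + 1/(t + 1))/(12*t), still 0/0.
After 2 applications of L'Hôpital's rule the quotient is (-1/(t + 1)^2)/(12); substituting t = 0 gives -1/12.

-1/12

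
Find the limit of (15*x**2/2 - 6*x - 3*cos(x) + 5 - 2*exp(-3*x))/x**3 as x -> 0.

9

Substitution gives 0/0; apply L'Hôpital's rule 3 times.
After differentiating numerator and denominator 3 times the quotient is (-3*sin(x) + 54*e^(-3*x))/(6); at x = 0 this is 9.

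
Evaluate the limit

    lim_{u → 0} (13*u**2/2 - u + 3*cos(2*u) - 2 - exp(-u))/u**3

1/6

Substitution gives 0/0; apply L'Hôpital's rule 3 times.
After differentiating numerator and denominator 3 times the quotient is (24*sin(2*u) + e^(-u))/(6); at u = 0 this is 1/6.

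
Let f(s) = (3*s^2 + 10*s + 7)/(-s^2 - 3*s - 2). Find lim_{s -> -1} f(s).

-4

Direct substitution gives 0/0, so factor. Both numerator and denominator have (s + 1) as a factor.
After cancelling, the expression reduces to (3*s + 7)/(-s - 2).
Substituting s = -1 gives -4.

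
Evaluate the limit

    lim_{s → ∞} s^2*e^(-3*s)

Write as s^2/e^{3s}, an ∞/∞ form.
Exponential growth dominates any polynomial, so repeated L'Hôpital (or the standard result) gives 0.

0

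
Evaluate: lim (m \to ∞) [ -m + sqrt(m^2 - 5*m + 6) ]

This has the form ∞ − ∞. Multiply and divide by the conjugate √(m^2 - 5*m + 6) + m.
That gives (-5m + 6) / (√(m^2 - 5*m + 6) + m).
Divide numerator and denominator by m: the limit is -5/(2·1) = -5/2.

-5/2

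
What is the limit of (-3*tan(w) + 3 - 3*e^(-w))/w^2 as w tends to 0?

-3/2

Substitution gives 0/0 (the numerator vanishes to order 2).
Expand each term to order w^2: the coefficient of w^2 in -3·e^(-w) is -3/2 and in -3·tan(w) is 0.
Lower-order terms cancel with the polynomial part, so the numerator is (-3/2)·w^2 + o(w^2), and the limit is (-3/2)/(1) = -3/2.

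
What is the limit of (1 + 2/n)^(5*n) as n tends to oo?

The base → 1 and the exponent → ∞: a 1^∞ form.
Take logarithms: (5n)·ln(1 + 2/n). Since ln(1+u) ~ u for small u, this behaves like (5n)·(2/n) → 10.
So the limit is e^(10).

e^(10)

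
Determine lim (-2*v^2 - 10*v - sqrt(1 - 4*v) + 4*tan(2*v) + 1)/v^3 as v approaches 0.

Substitution gives 0/0; apply L'Hôpital's rule 3 times.
After differentiating numerator and denominator 3 times the quotient is (192*tan(2*v)^2/cos(2*v)^2 + 64/cos(2*v)^2 + 24/(1 - 4*v)^(5/2))/(6); at v = 0 this is 44/3.

44/3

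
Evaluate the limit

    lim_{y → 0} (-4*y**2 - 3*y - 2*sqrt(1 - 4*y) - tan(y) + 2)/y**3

Substitution gives 0/0; apply L'Hôpital's rule 3 times.
After differentiating numerator and denominator 3 times the quotient is (4/cos(y)^2 - 6/cos(y)^4 + 48/(1 - 4*y)^(5/2))/(6); at y = 0 this is 23/3.

23/3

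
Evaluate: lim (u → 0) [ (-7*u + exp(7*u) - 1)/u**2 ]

Direct substitution gives 0/0.
Apply L'Hôpital: lim (7*e^(7*u) - 7)/(2*u), still 0/0.
After 2 applications of L'Hôpital's rule the quotient is (49*e^(7*u))/(2); substituting u = 0 gives 49/2.

49/2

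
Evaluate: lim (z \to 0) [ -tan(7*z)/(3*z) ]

-7/3

Substitution gives 0/0.
Since tan(u)/u → 1 as u → 0, tan(7z)/(7z) → 1 and the limit is 7/(-3) = -7/3.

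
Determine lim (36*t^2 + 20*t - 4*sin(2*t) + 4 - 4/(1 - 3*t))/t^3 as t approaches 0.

-308/3

Substitution gives 0/0 (the numerator vanishes to order 3).
Expand each term to order t^3: the coefficient of t^3 in -4·sin(2t) is 16/3 and in -4·1/(1 - 3t) is -108.
Lower-order terms cancel with the polynomial part, so the numerator is (-308/3)·t^3 + o(t^3), and the limit is (-308/3)/(1) = -308/3.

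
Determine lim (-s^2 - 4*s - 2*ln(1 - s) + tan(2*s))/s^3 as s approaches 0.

Substitution gives 0/0; apply L'Hôpital's rule 3 times.
After differentiating numerator and denominator 3 times the quotient is (4*(4*(s - 1)^3*(3*tan(2*s)^2 + 1)/cos(2*s)^2 - 1)/(s - 1)^3)/(6); at s = 0 this is 10/3.

10/3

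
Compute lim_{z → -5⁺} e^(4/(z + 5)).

∞

As z → -5⁺, 4/(z + 5) → +∞, so e^(4/(z + 5)) → ∞.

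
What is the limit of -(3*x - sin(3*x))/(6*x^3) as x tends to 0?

-3/4

Direct substitution gives 0/0.
Apply L'Hôpital: lim (3 - 3*cos(3*x))/(-18*x^2), still 0/0.
Apply L'Hôpital: lim (9*sin(3*x))/(-36*x), still 0/0.
After 3 applications of L'Hôpital's rule the quotient is (27*cos(3*x))/(-36); substituting x = 0 gives -3/4.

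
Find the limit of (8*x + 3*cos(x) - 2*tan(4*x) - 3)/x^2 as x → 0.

-3/2

Substitution gives 0/0 (the numerator vanishes to order 2).
Expand each term to order x^2: the coefficient of x^2 in 3·cos(x) is -3/2 and in -2·tan(4x) is 0.
Lower-order terms cancel with the polynomial part, so the numerator is (-3/2)·x^2 + o(x^2), and the limit is (-3/2)/(1) = -3/2.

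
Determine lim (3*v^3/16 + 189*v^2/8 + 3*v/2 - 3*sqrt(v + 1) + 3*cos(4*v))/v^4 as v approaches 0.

Substitution gives 0/0 (the numerator vanishes to order 4).
Expand each term to order v^4: the coefficient of v^4 in 3·cos(4v) is 32 and in -3·√(1 + v) is 15/128.
Lower-order terms cancel with the polynomial part, so the numerator is (4111/128)·v^4 + o(v^4), and the limit is (4111/128)/(1) = 4111/128.

4111/128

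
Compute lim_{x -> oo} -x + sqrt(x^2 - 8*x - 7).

An ∞ − ∞ form. Rationalising with the conjugate, the difference becomes (-8x - 7) / (√(x^2 - 8*x - 7) + x).
For large x the denominator behaves like 2·x, so the quotient tends to -8/2 = -4.

-4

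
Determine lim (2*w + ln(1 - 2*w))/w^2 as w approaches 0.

Direct substitution gives 0/0.
Apply L'Hôpital: lim (2 - 2/(1 - 2*w))/(2*w), still 0/0.
After 2 applications of L'Hôpital's rule the quotient is (-4/(1 - 2*w)^2)/(2); substituting w = 0 gives -2.

-2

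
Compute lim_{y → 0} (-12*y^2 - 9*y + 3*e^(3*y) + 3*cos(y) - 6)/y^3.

Substitution gives 0/0; apply L'Hôpital's rule 3 times.
After differentiating numerator and denominator 3 times the quotient is (81*e^(3*y) + 3*sin(y))/(6); at y = 0 this is 27/2.

27/2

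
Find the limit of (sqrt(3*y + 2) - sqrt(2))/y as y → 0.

3*√(2)/4

A 0/0 form; rationalise with √(2 + 3y) + √2. This collapses the numerator to 3y, leaving 3/(√(2 + 3y) + √2) → 3/(2√2) = 3*√(2)/4.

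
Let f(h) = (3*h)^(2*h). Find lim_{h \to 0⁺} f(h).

Base → 0⁺ and exponent → 0⁺: a 0^0 form.
Take logs: 2h·ln(3h). This is 0·(−∞); rewriting as ln(3h)/(1/(2h)) and applying L'Hôpital gives 0.
Hence the limit is e^0 = 1.

1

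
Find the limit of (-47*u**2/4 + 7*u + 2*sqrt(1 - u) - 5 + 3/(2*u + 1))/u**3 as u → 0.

Substitution gives 0/0 (the numerator vanishes to order 3).
Expand each term to order u^3: the coefficient of u^3 in 2·√(1 - u) is -1/8 and in 3·1/(1 + 2u) is -24.
Lower-order terms cancel with the polynomial part, so the numerator is (-193/8)·u^3 + o(u^3), and the limit is (-193/8)/(1) = -193/8.

-193/8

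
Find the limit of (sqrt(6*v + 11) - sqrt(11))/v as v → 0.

3*√(11)/11

Substitution gives 0/0. Multiply numerator and denominator by the conjugate √(11 + 6v) + √11.
The numerator becomes (11 + 6v) − 11 = 6v, so the expression simplifies to 6/(√(11 + 6v) + √11).
Letting v → 0 gives 6/(2√11) = 3*√(11)/11.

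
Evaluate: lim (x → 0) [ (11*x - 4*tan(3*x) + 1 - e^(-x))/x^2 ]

-1/2

Substitution gives 0/0; apply L'Hôpital's rule 2 times.
After differentiating numerator and denominator 2 times the quotient is (-72*sin(3*x)/cos(3*x)^3 - e^(-x))/(2); at x = 0 this is -1/2.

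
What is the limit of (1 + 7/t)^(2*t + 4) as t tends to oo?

Write it as [(1 + 7/t)^t]^(2) · (1 + 7/t)^(4). The bracketed term tends to e^(7) and the second factor to 1, so the limit is e^(14).

e^(14)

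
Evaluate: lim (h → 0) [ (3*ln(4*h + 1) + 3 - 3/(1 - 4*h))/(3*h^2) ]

Substitution gives 0/0 (the numerator vanishes to order 2).
Expand each term to order h^2: the coefficient of h^2 in 3·ln(1 + 4h) is -24 and in -3·1/(1 - 4h) is -48.
Lower-order terms cancel with the polynomial part, so the numerator is (-72)·h^2 + o(h^2), and the limit is (-72)/(3) = -24.

-24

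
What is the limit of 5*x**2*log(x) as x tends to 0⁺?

This is a 0·(−∞) form. Rewrite as 5·ln(x) / x^(−2) and apply L'Hôpital:
the derivative quotient is 5·(1/x) / (−2·x^(−3)) = (-5/2)·x^2 → 0.

0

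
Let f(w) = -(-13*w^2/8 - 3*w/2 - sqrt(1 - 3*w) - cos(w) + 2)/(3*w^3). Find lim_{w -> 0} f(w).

-9/16

Substitution gives 0/0 (the numerator vanishes to order 3).
Expand each term to order w^3: the coefficient of w^3 in −cos(w) is 0 and in −√(1 - 3w) is 27/16.
Lower-order terms cancel with the polynomial part, so the numerator is (27/16)·w^3 + o(w^3), and the limit is (27/16)/(-3) = -9/16.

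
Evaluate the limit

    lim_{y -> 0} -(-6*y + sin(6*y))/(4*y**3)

9

Direct substitution gives 0/0.
Apply L'Hôpital: lim (6*cos(6*y) - 6)/(-12*y^2), still 0/0.
Apply L'Hôpital: lim (-36*sin(6*y))/(-24*y), still 0/0.
After 3 applications of L'Hôpital's rule the quotient is (-216*cos(6*y))/(-24); substituting y = 0 gives 9.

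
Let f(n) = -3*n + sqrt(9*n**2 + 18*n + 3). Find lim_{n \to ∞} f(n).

This has the form ∞ − ∞. Multiply and divide by the conjugate √(9*n^2 + 18*n + 3) + 3n.
That gives (18n + 3) / (√(9*n^2 + 18*n + 3) + 3n).
Divide numerator and denominator by n: the limit is 18/(2·3) = 3.

3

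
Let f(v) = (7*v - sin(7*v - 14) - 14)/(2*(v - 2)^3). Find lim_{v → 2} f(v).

343/12

Direct substitution gives 0/0.
Apply L'Hôpital: lim (7 - 7*cos(7*v - 14))/(6*(v - 2)^2), still 0/0.
Apply L'Hôpital: lim (49*sin(7*v - 14))/(12*v - 24), still 0/0.
After 3 applications of L'Hôpital's rule the quotient is (343*cos(7*v - 14))/(12); substituting v = 2 gives 343/12.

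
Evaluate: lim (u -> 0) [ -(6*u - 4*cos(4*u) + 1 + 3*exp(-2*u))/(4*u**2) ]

-19/2

Substitution gives 0/0; apply L'Hôpital's rule 2 times.
After differentiating numerator and denominator 2 times the quotient is (64*cos(4*u) + 12*e^(-2*u))/(-8); at u = 0 this is -19/2.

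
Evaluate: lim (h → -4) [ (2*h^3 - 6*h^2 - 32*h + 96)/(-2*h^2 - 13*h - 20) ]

Since h = -4 makes numerator and denominator zero, (h + 4) divides both.
Cancelling it gives (2*h^2 - 14*h + 24)/(-2*h - 5); now plug in h = -4 to get 112/3.

112/3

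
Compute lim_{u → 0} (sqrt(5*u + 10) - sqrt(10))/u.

√(10)/4

A 0/0 form; rationalise with √(10 + 5u) + √10. This collapses the numerator to 5u, leaving 5/(√(10 + 5u) + √10) → 5/(2√10) = √(10)/4.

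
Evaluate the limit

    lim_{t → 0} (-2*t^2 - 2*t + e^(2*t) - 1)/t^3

Direct substitution gives 0/0.
Apply L'Hôpital: lim (-4*t + 2*e^(2*t) - 2)/(3*t^2), still 0/0.
Apply L'Hôpital: lim (4*e^(2*t) - 4)/(6*t), still 0/0.
After 3 applications of L'Hôpital's rule the quotient is (8*e^(2*t))/(6); substituting t = 0 gives 4/3.

4/3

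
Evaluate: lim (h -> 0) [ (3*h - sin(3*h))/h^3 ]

Direct substitution gives 0/0.
Apply L'Hôpital: lim (3 - 3*cos(3*h))/(3*h^2), still 0/0.
Apply L'Hôpital: lim (9*sin(3*h))/(6*h), still 0/0.
After 3 applications of L'Hôpital's rule the quotient is (27*cos(3*h))/(6); substituting h = 0 gives 9/2.

9/2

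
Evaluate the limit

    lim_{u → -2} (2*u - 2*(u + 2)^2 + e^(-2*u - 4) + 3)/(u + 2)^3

Direct substitution gives 0/0.
Apply L'Hôpital: lim (-4*u - 2*e^(-2*u - 4) - 6)/(3*(u + 2)^2), still 0/0.
Apply L'Hôpital: lim (4*e^(-2*u - 4) - 4)/(6*u + 12), still 0/0.
After 3 applications of L'Hôpital's rule the quotient is (-8*e^(-2*u - 4))/(6); substituting u = -2 gives -4/3.

-4/3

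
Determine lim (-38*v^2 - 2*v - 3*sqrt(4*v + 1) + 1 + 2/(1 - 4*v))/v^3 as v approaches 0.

116

Substitution gives 0/0 (the numerator vanishes to order 3).
Expand each term to order v^3: the coefficient of v^3 in -3·√(1 + 4v) is -12 and in 2·1/(1 - 4v) is 128.
Lower-order terms cancel with the polynomial part, so the numerator is (116)·v^3 + o(v^3), and the limit is (116)/(1) = 116.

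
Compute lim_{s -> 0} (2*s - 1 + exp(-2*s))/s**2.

Direct substitution gives 0/0.
Apply L'Hôpital: lim (2 - 2*e^(-2*s))/(2*s), still 0/0.
After 2 applications of L'Hôpital's rule the quotient is (4*e^(-2*s))/(2); substituting s = 0 gives 2.

2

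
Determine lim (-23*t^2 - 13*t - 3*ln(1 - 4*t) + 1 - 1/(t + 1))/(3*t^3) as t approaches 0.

Substitution gives 0/0 (the numerator vanishes to order 3).
Expand each term to order t^3: the coefficient of t^3 in −1/(1 + t) is 1 and in -3·ln(1 - 4t) is 64.
Lower-order terms cancel with the polynomial part, so the numerator is (65)·t^3 + o(t^3), and the limit is (65)/(3) = 65/3.

65/3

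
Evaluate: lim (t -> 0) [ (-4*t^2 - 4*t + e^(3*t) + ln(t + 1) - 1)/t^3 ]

Substitution gives 0/0 (the numerator vanishes to order 3).
Expand each term to order t^3: the coefficient of t^3 in ln(1 + t) is 1/3 and in e^(3t) is 9/2.
Lower-order terms cancel with the polynomial part, so the numerator is (29/6)·t^3 + o(t^3), and the limit is (29/6)/(1) = 29/6.

29/6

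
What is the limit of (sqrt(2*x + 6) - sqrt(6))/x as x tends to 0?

Substitution gives 0/0. Multiply numerator and denominator by the conjugate √(6 + 2x) + √6.
The numerator becomes (6 + 2x) − 6 = 2x, so the expression simplifies to 2/(√(6 + 2x) + √6).
Letting x → 0 gives 2/(2√6) = √(6)/6.

√(6)/6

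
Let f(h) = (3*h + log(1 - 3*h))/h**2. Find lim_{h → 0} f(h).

-9/2

Direct substitution gives 0/0.
Apply L'Hôpital: lim (3 - 3/(1 - 3*h))/(2*h), still 0/0.
After 2 applications of L'Hôpital's rule the quotient is (-9/(1 - 3*h)^2)/(2); substituting h = 0 gives -9/2.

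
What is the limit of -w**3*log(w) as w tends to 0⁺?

0

This is a 0·(−∞) form. Rewrite as -1·ln(w) / w^(−3) and apply L'Hôpital:
the derivative quotient is -1·(1/w) / (−3·w^(−4)) = (1/3)·w^3 → 0.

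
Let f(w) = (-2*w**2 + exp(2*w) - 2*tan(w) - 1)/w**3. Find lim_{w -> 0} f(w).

Substitution gives 0/0; apply L'Hôpital's rule 3 times.
After differentiating numerator and denominator 3 times the quotient is (8*e^(2*w) - 12*tan(w)^4 - 16*tan(w)^2 - 4)/(6); at w = 0 this is 2/3.

2/3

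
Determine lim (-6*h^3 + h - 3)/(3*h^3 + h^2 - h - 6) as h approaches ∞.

Numerator and denominator both have degree 3.
Dividing every term by h^3, all lower-order terms vanish and the limit is the ratio of leading coefficients, -6/(3) = -2.

-2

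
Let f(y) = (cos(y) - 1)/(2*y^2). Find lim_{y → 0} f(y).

Direct substitution gives 0/0.
Apply L'Hôpital: lim (-sin(y))/(4*y), still 0/0.
After 2 applications of L'Hôpital's rule the quotient is (-cos(y))/(4); substituting y = 0 gives -1/4.

-1/4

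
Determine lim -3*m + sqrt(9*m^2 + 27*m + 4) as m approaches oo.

An ∞ − ∞ form. Rationalising with the conjugate, the difference becomes (27m + 4) / (√(9*m^2 + 27*m + 4) + 3m).
For large m the denominator behaves like 2·3m, so the quotient tends to 27/6 = 9/2.

9/2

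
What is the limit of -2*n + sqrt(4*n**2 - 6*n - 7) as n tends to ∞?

This has the form ∞ − ∞. Multiply and divide by the conjugate √(4*n^2 - 6*n - 7) + 2n.
That gives (-6n - 7) / (√(4*n^2 - 6*n - 7) + 2n).
Divide numerator and denominator by n: the limit is -6/(2·2) = -3/2.

-3/2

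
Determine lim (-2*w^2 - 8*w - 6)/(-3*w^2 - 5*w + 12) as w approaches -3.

4/13

Direct substitution gives 0/0, so factor. Both numerator and denominator have (w + 3) as a factor.
After cancelling, the expression reduces to (-2*w - 2)/(4 - 3*w).
Substituting w = -3 gives 4/13.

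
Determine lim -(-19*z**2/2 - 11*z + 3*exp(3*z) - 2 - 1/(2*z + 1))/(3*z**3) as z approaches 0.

Substitution gives 0/0; apply L'Hôpital's rule 3 times.
After differentiating numerator and denominator 3 times the quotient is (81*e^(3*z) + 48/(2*z + 1)^4)/(-18); at z = 0 this is -43/6.

-43/6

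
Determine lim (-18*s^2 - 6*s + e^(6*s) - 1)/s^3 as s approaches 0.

36

Direct substitution gives 0/0.
Apply L'Hôpital: lim (-36*s + 6*e^(6*s) - 6)/(3*s^2), still 0/0.
Apply L'Hôpital: lim (36*e^(6*s) - 36)/(6*s), still 0/0.
After 3 applications of L'Hôpital's rule the quotient is (216*e^(6*s))/(6); substituting s = 0 gives 36.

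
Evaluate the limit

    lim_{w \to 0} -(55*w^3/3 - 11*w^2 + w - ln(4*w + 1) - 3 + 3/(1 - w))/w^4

Substitution gives 0/0 (the numerator vanishes to order 4).
Expand each term to order w^4: the coefficient of w^4 in −ln(1 + 4w) is 64 and in 3·1/(1 - w) is 3.
Lower-order terms cancel with the polynomial part, so the numerator is (67)·w^4 + o(w^4), and the limit is (67)/(-1) = -67.

-67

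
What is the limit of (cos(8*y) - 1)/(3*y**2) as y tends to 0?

Direct substitution gives 0/0.
Apply L'Hôpital: lim (-8*sin(8*y))/(6*y), still 0/0.
After 2 applications of L'Hôpital's rule the quotient is (-64*cos(8*y))/(6); substituting y = 0 gives -32/3.

-32/3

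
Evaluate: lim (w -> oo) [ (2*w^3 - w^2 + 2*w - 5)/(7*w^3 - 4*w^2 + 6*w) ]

Numerator and denominator both have degree 3.
Dividing every term by w^3, all lower-order terms vanish and the limit is the ratio of leading coefficients, 2/(7) = 2/7.

2/7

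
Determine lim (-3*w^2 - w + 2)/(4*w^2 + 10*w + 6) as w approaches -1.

5/2

Since w = -1 makes numerator and denominator zero, (w + 1) divides both.
Cancelling it gives (2 - 3*w)/(4*w + 6); now plug in w = -1 to get 5/2.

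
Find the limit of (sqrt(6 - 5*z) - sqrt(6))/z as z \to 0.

-5*√(6)/12

Substitution gives 0/0. Multiply numerator and denominator by the conjugate √(6 - 5z) + √6.
The numerator becomes (6 - 5z) − 6 = -5z, so the expression simplifies to -5/(√(6 - 5z) + √6).
Letting z → 0 gives -5/(2√6) = -5*√(6)/12.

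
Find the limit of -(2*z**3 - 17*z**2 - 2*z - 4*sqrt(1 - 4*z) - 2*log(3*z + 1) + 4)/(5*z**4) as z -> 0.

-161/10

Substitution gives 0/0 (the numerator vanishes to order 4).
Expand each term to order z^4: the coefficient of z^4 in -4·√(1 - 4z) is 40 and in -2·ln(1 + 3z) is 81/2.
Lower-order terms cancel with the polynomial part, so the numerator is (161/2)·z^4 + o(z^4), and the limit is (161/2)/(-5) = -161/10.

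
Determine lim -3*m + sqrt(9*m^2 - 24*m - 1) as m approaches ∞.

This has the form ∞ − ∞. Multiply and divide by the conjugate √(9*m^2 - 24*m - 1) + 3m.
That gives (-24m - 1) / (√(9*m^2 - 24*m - 1) + 3m).
Divide numerator and denominator by m: the limit is -24/(2·3) = -4.

-4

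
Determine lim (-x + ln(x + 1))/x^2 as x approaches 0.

Direct substitution gives 0/0.
Apply L'Hôpital: lim (-1 + 1/(x + 1))/(2*x), still 0/0.
After 2 applications of L'Hôpital's rule the quotient is (-1/(x + 1)^2)/(2); substituting x = 0 gives -1/2.

-1/2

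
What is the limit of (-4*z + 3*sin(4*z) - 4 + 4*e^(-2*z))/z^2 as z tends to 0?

8

Substitution gives 0/0 (the numerator vanishes to order 2).
Expand each term to order z^2: the coefficient of z^2 in 3·sin(4z) is 0 and in 4·e^(-2z) is 8.
Lower-order terms cancel with the polynomial part, so the numerator is (8)·z^2 + o(z^2), and the limit is (8)/(1) = 8.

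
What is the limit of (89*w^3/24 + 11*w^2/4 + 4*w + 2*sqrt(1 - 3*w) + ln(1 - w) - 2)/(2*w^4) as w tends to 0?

Substitution gives 0/0; apply L'Hôpital's rule 4 times.
After differentiating numerator and denominator 4 times the quotient is (-6/(w - 1)^4 - 1215/(8*(1 - 3*w)^(7/2)))/(48); at w = 0 this is -421/128.

-421/128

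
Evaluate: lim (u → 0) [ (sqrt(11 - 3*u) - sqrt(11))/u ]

-3*√(11)/22

Substitution gives 0/0. Multiply numerator and denominator by the conjugate √(11 - 3u) + √11.
The numerator becomes (11 - 3u) − 11 = -3u, so the expression simplifies to -3/(√(11 - 3u) + √11).
Letting u → 0 gives -3/(2√11) = -3*√(11)/22.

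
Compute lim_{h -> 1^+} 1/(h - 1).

As h → 1⁺, (h - 1) → 0⁺, so (h - 1)^1 → 0⁺ and 1/(h - 1)^1 → ∞.

∞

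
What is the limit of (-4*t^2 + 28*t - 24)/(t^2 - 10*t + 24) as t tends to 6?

Direct substitution gives 0/0, so factor. Both numerator and denominator have (t - 6) as a factor.
After cancelling, the expression reduces to (4 - 4*t)/(t - 4).
Substituting t = 6 gives -10.

-10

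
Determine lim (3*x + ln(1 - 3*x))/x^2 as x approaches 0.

Direct substitution gives 0/0.
Apply L'Hôpital: lim (3 - 3/(1 - 3*x))/(2*x), still 0/0.
After 2 applications of L'Hôpital's rule the quotient is (-9/(1 - 3*x)^2)/(2); substituting x = 0 gives -9/2.

-9/2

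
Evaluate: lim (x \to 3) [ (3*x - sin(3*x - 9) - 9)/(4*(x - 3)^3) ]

9/8

Direct substitution gives 0/0.
Apply L'Hôpital: lim (3 - 3*cos(3*x - 9))/(12*(x - 3)^2), still 0/0.
Apply L'Hôpital: lim (9*sin(3*x - 9))/(24*x - 72), still 0/0.
After 3 applications of L'Hôpital's rule the quotient is (27*cos(3*x - 9))/(24); substituting x = 3 gives 9/8.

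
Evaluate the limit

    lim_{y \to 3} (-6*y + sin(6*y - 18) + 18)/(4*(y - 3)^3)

-9

Direct substitution gives 0/0.
Apply L'Hôpital: lim (6*cos(6*y - 18) - 6)/(12*(y - 3)^2), still 0/0.
Apply L'Hôpital: lim (-36*sin(6*y - 18))/(24*y - 72), still 0/0.
After 3 applications of L'Hôpital's rule the quotient is (-216*cos(6*y - 18))/(24); substituting y = 3 gives -9.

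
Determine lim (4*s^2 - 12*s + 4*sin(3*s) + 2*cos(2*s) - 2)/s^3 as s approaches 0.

-18

Substitution gives 0/0 (the numerator vanishes to order 3).
Expand each term to order s^3: the coefficient of s^3 in 2·cos(2s) is 0 and in 4·sin(3s) is -18.
Lower-order terms cancel with the polynomial part, so the numerator is (-18)·s^3 + o(s^3), and the limit is (-18)/(1) = -18.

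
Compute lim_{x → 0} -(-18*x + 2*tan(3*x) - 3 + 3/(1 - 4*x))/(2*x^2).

Substitution gives 0/0; apply L'Hôpital's rule 2 times.
After differentiating numerator and denominator 2 times the quotient is (36*tan(3*x)/cos(3*x)^2 - 96/(4*x - 1)^3)/(-4); at x = 0 this is -24.

-24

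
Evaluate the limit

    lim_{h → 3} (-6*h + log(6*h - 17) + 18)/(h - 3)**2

-18

Direct substitution gives 0/0.
Apply L'Hôpital: lim (-6 + 6/(6*h - 17))/(2*h - 6), still 0/0.
After 2 applications of L'Hôpital's rule the quotient is (-36/(6*h - 17)^2)/(2); substituting h = 3 gives -18.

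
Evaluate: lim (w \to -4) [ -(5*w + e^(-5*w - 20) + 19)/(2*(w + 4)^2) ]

-25/4

Direct substitution gives 0/0.
Apply L'Hôpital: lim (5 - 5*e^(-5*w - 20))/(-4*w - 16), still 0/0.
After 2 applications of L'Hôpital's rule the quotient is (25*e^(-5*w - 20))/(-4); substituting w = -4 gives -25/4.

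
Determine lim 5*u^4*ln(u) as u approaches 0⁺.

This is a 0·(−∞) form. Rewrite as 5·ln(u) / u^(−4) and apply L'Hôpital:
the derivative quotient is 5·(1/u) / (−4·u^(−5)) = (-5/4)·u^4 → 0.

0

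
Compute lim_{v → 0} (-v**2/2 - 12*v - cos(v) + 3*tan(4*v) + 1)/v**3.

Substitution gives 0/0 (the numerator vanishes to order 3).
Expand each term to order v^3: the coefficient of v^3 in 3·tan(4v) is 64 and in −cos(v) is 0.
Lower-order terms cancel with the polynomial part, so the numerator is (64)·v^3 + o(v^3), and the limit is (64)/(1) = 64.

64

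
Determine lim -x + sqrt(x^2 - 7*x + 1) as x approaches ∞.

-7/2

An ∞ − ∞ form. Rationalising with the conjugate, the difference becomes (-7x + 1) / (√(x^2 - 7*x + 1) + x).
For large x the denominator behaves like 2·x, so the quotient tends to -7/2 = -7/2.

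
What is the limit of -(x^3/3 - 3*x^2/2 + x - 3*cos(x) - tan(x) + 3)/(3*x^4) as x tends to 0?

Substitution gives 0/0 (the numerator vanishes to order 4).
Expand each term to order x^4: the coefficient of x^4 in -3·cos(x) is -1/8 and in −tan(x) is 0.
Lower-order terms cancel with the polynomial part, so the numerator is (-1/8)·x^4 + o(x^4), and the limit is (-1/8)/(-3) = 1/24.

1/24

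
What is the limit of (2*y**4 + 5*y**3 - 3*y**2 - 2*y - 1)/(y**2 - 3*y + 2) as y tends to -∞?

The numerator has higher degree (4 > 2); the quotient behaves like (2/(1))·y^2 for large |y|.
As y → −∞ this diverges to ∞.

∞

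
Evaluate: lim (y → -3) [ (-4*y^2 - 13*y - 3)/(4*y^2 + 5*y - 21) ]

-11/19

Since y = -3 makes numerator and denominator zero, (y + 3) divides both.
Cancelling it gives (-4*y - 1)/(4*y - 7); now plug in y = -3 to get -11/19.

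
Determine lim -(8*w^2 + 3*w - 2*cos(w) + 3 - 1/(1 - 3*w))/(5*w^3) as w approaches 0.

Substitution gives 0/0; apply L'Hôpital's rule 3 times.
After differentiating numerator and denominator 3 times the quotient is (-2*sin(w) - 162/(3*w - 1)^4)/(-30); at w = 0 this is 27/5.

27/5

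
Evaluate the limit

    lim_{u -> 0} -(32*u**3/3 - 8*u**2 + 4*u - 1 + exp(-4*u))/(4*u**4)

-8/3

Direct substitution gives 0/0.
Apply L'Hôpital: lim (32*u^2 - 16*u + 4 - 4*e^(-4*u))/(-16*u^3), still 0/0.
Apply L'Hôpital: lim (64*u - 16 + 16*e^(-4*u))/(-48*u^2), still 0/0.
Apply L'Hôpital: lim (64 - 64*e^(-4*u))/(-96*u), still 0/0.
After 4 applications of L'Hôpital's rule the quotient is (256*e^(-4*u))/(-96); substituting u = 0 gives -8/3.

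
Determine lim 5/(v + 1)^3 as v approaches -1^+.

As v → -1⁺, (v + 1) → 0⁺, so (v + 1)^3 → 0⁺ and 5/(v + 1)^3 → ∞.

∞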